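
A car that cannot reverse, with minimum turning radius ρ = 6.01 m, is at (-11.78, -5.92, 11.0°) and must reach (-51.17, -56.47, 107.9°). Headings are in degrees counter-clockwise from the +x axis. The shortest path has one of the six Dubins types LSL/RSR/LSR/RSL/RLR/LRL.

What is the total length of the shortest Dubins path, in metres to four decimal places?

82.7736 m

Let ψ = atan2(Δy, Δx) = atan2(-50.55, -39.39) = -127.9267° be the start→goal bearing.
Normalize: d = |goal − start| / ρ = 64.084901/6.01 = 10.663045, α = (θ_start − ψ) mod 360° = 138.9267° = 2.424729 rad, β = (θ_goal − ψ) mod 360° = 235.8267° = 4.115953 rad.
Common terms: sin α = 0.657024, cos α = -0.753870, sin β = -0.827343, cos β = -0.561697, cos(α−β) = -0.120137, d² = 113.700532. Work in radians in the unit-radius frame; every candidate has L = ρ·(t + p + q).
LSL: p² = 2 + d² − 2cos(α−β) + 2d(sin α − sin β) = 147.596536; p = √p² = 12.148931; φ = atan2(cos β − cos α, d + sin α − sin β) = 0.015819 rad; t = (φ − α) mod 2π = 3.874275 rad, q = (β − φ) mod 2π = 4.100134 rad → L = 6.01·(3.874275 + 12.148931 + 4.100134) = 6.01·20.123341 = 120.941278 m
RSR: p² = 2 + d² − 2cos(α−β) + 2d(sin β − sin α) = 84.285076; p = √p² = 9.180690; φ = atan2(cos α − cos β, d − sin α + sin β) = -0.020934 rad; t = (α − φ) mod 2π = 2.445663 rad, q = (φ − β) mod 2π = 2.146298 rad → L = 6.01·(2.445663 + 9.180690 + 2.146298) = 6.01·13.772652 = 82.773636 m
LSR: p² = d² − 2 + 2cos(α−β) + 2d(sin α + sin β) = 107.828015; p = √p² = 10.384027; φ = atan2(−cos α − cos β, d + sin α + sin β) − atan2(−2, p) = 0.315002 rad; t = (φ − α) mod 2π = 4.173458 rad, q = (φ − β) mod 2π = 2.482234 rad → L = 6.01·(4.173458 + 10.384027 + 2.482234) = 6.01·17.039719 = 102.408710 m
RSL: p² = d² − 2 + 2cos(α−β) − 2d(sin α + sin β) = 115.092503; p = √p² = 10.728117; φ = atan2(cos α + cos β, d − sin α − sin β) − atan2(2, p) = -0.305155 rad; t = (α − φ) mod 2π = 2.729884 rad, q = (β − φ) mod 2π = 4.421108 rad → L = 6.01·(2.729884 + 10.728117 + 4.421108) = 6.01·17.879110 = 107.453449 m
RLR: c = (6 − d² + 2cos(α−β) + 2d(sin α − sin β))/8 = -9.535635, |c| > 1 → infeasible
LRL: c = (6 − d² + 2cos(α−β) − 2d(sin α − sin β))/8 = -17.449567, |c| > 1 → infeasible
Shortest: RSR with L = 82.773636 m ≈ 82.7736 m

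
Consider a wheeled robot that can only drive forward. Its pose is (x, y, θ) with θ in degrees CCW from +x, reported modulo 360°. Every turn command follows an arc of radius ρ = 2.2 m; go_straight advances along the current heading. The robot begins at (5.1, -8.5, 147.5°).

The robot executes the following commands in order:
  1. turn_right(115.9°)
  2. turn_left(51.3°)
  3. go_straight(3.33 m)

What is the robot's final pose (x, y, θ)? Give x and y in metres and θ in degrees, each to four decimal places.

set_pose: (x, y, θ) = (5.1000, -8.5000, 147.5000°), ρ = 2.2
turn_right(115.9°): centre at ρ to the right, rotate −115.9° → (5.1293, -4.7707, 31.6000°)
turn_left(51.3°): centre at ρ to the left, rotate +51.3° → (6.1597, -3.1689, 82.9000°)
go_straight(3.33): x += 3.33·cos θ, y += 3.33·sin θ → (6.5712, 0.1356, 82.9000°)

(6.5712, 0.1356, 82.9000°)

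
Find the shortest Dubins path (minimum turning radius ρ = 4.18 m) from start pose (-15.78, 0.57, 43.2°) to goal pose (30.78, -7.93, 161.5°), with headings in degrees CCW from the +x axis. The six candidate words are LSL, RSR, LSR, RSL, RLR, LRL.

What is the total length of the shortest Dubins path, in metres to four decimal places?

Let ψ = atan2(Δy, Δx) = atan2(-8.50, 46.56) = -10.3460° be the start→goal bearing.
Normalize: d = |goal − start| / ρ = 47.329521/4.18 = 11.322852, α = (θ_start − ψ) mod 360° = 53.5460° = 0.934554 rad, β = (θ_goal − ψ) mod 360° = 171.8460° = 2.999278 rad.
Common terms: sin α = 0.804334, cos α = 0.594177, sin β = 0.141834, cos β = -0.989890, cos(α−β) = -0.474088, d² = 128.206978. Work in radians in the unit-radius frame; every candidate has L = ρ·(t + p + q).
LSL: p² = 2 + d² − 2cos(α−β) + 2d(sin α − sin β) = 146.157926; p = √p² = 12.089579; φ = atan2(cos β − cos α, d + sin α − sin β) = -0.131405 rad; t = (φ − α) mod 2π = 5.217226 rad, q = (β − φ) mod 2π = 3.130684 rad → L = 4.18·(5.217226 + 12.089579 + 3.130684) = 4.18·20.437489 = 85.428704 m
RSR: p² = 2 + d² − 2cos(α−β) + 2d(sin β − sin α) = 116.152383; p = √p² = 10.777401; φ = atan2(cos α − cos β, d − sin α + sin β) = 0.147515 rad; t = (α − φ) mod 2π = 0.787039 rad, q = (φ − β) mod 2π = 3.431422 rad → L = 4.18·(0.787039 + 10.777401 + 3.431422) = 4.18·14.995862 = 62.682704 m
LSR: p² = d² − 2 + 2cos(α−β) + 2d(sin α + sin β) = 146.685452; p = √p² = 12.111377; φ = atan2(−cos α − cos β, d + sin α + sin β) − atan2(−2, p) = 0.195899 rad; t = (φ − α) mod 2π = 5.544530 rad, q = (φ − β) mod 2π = 3.479806 rad → L = 4.18·(5.544530 + 12.111377 + 3.479806) = 4.18·21.135713 = 88.347281 m
RSL: p² = d² − 2 + 2cos(α−β) − 2d(sin α + sin β) = 103.832151; p = √p² = 10.189806; φ = atan2(cos α + cos β, d − sin α − sin β) − atan2(2, p) = -0.231927 rad; t = (α − φ) mod 2π = 1.166481 rad, q = (β − φ) mod 2π = 3.231206 rad → L = 4.18·(1.166481 + 10.189806 + 3.231206) = 4.18·14.587493 = 60.975720 m
RLR: c = (6 − d² + 2cos(α−β) + 2d(sin α − sin β))/8 = -13.519048, |c| > 1 → infeasible
LRL: c = (6 − d² + 2cos(α−β) − 2d(sin α − sin β))/8 = -17.269741, |c| > 1 → infeasible
Shortest: RSL with L = 60.975720 m ≈ 60.9757 m

60.9757 m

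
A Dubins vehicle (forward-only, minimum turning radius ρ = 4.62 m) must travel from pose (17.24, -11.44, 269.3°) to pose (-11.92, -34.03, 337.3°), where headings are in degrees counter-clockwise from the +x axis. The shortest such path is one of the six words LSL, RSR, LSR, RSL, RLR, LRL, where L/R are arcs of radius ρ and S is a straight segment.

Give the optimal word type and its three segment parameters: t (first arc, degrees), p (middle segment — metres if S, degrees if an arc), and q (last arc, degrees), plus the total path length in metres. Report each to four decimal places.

RSL: t = 68.7788°, p = 27.7580 m, q = 136.7788°, L = 44.3330 m

Let ψ = atan2(Δy, Δx) = atan2(-22.59, -29.16) = -142.2354° be the start→goal bearing.
Normalize: d = |goal − start| / ρ = 36.886498/4.62 = 7.984090, α = (θ_start − ψ) mod 360° = 51.5354° = 0.899462 rad, β = (θ_goal − ψ) mod 360° = 119.5354° = 2.086286 rad.
Common terms: sin α = 0.782992, cos α = 0.622031, sin β = 0.870052, cos β = -0.492961, cos(α−β) = 0.374607, d² = 63.745699. Work in radians in the unit-radius frame; every candidate has L = ρ·(t + p + q).
LSL: p² = 2 + d² − 2cos(α−β) + 2d(sin α − sin β) = 63.606307; p = √p² = 7.975356; φ = atan2(cos β − cos α, d + sin α − sin β) = -0.140264 rad; t = (φ − α) mod 2π = 5.243459 rad, q = (β − φ) mod 2π = 2.226550 rad → L = 4.62·(5.243459 + 7.975356 + 2.226550) = 4.62·15.445365 = 71.357588 m
RSR: p² = 2 + d² − 2cos(α−β) + 2d(sin β − sin α) = 66.386665; p = √p² = 8.147801; φ = atan2(cos α − cos β, d − sin α + sin β) = 0.137277 rad; t = (α − φ) mod 2π = 0.762185 rad, q = (φ − β) mod 2π = 4.334176 rad → L = 4.62·(0.762185 + 8.147801 + 4.334176) = 4.62·13.244163 = 61.188031 m
LSR: p² = d² − 2 + 2cos(α−β) + 2d(sin α + sin β) = 88.891015; p = √p² = 9.428203; φ = atan2(−cos α − cos β, d + sin α + sin β) − atan2(−2, p) = 0.195639 rad; t = (φ − α) mod 2π = 5.579362 rad, q = (φ − β) mod 2π = 4.392538 rad → L = 4.62·(5.579362 + 9.428203 + 4.392538) = 4.62·19.400103 = 89.628478 m
RSL: p² = d² − 2 + 2cos(α−β) − 2d(sin α + sin β) = 36.098810; p = √p² = 6.008228; φ = atan2(cos α + cos β, d − sin α − sin β) − atan2(2, p) = -0.300956 rad; t = (α − φ) mod 2π = 1.200417 rad, q = (β − φ) mod 2π = 2.387241 rad → L = 4.62·(1.200417 + 6.008228 + 2.387241) = 4.62·9.595887 = 44.332998 m
RLR: c = (6 − d² + 2cos(α−β) + 2d(sin α − sin β))/8 = -7.298333, |c| > 1 → infeasible
LRL: c = (6 − d² + 2cos(α−β) − 2d(sin α − sin β))/8 = -6.950788, |c| > 1 → infeasible
Shortest: RSL with L = 44.332998 m ≈ 44.3330 m
Convert RSL to answer units (arcs ×180/π): t = 1.200417·180/π = 68.7788°, p = ρ·p = 4.62·6.008228 = 27.7580 m, q = 2.387241·180/π = 136.7788°, L = 44.3330 m.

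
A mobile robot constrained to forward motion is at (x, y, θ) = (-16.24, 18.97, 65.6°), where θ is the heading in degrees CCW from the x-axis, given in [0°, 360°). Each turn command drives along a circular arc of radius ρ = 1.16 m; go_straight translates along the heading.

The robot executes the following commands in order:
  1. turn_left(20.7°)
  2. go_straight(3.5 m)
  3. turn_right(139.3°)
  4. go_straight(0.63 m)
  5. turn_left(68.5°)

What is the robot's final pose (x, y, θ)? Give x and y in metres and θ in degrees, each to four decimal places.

(-12.2134, 22.5675, 15.5000°)

set_pose: (x, y, θ) = (-16.2400, 18.9700, 65.6000°), ρ = 1.16
turn_left(20.7°): centre at ρ to the left, rotate +20.7° → (-16.1388, 19.3743, 86.3000°)
go_straight(3.5): x += 3.5·cos θ, y += 3.5·sin θ → (-15.9129, 22.8670, 86.3000°)
turn_right(139.3°): centre at ρ to the right, rotate −139.3° → (-13.8289, 23.4903, -53.0000° ≡ 307.0000°)
go_straight(0.63): x += 0.63·cos θ, y += 0.63·sin θ → (-13.4498, 22.9872, 307.0000°)
turn_left(68.5°): centre at ρ to the left, rotate +68.5° → (-12.2134, 22.5675, 375.5000° ≡ 15.5000°)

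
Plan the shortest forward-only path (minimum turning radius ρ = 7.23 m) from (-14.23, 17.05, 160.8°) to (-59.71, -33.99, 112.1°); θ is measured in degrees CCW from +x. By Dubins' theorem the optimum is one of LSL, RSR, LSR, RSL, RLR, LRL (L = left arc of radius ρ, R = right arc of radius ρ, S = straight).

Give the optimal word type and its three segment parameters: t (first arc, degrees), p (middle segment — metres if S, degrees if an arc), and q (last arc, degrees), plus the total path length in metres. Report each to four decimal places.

LSR: t = 83.1244°, p = 53.2702 m, q = 131.8244°, L = 80.3940 m

Let ψ = atan2(Δy, Δx) = atan2(-51.04, -45.48) = -131.7031° be the start→goal bearing.
Normalize: d = |goal − start| / ρ = 68.363089/7.23 = 9.455476, α = (θ_start − ψ) mod 360° = 292.5031° = 5.105143 rad, β = (θ_goal − ψ) mod 360° = 243.8031° = 4.255168 rad.
Common terms: sin α = -0.923859, cos α = 0.382734, sin β = -0.897283, cos β = -0.441457, cos(α−β) = 0.660002, d² = 89.406021. Work in radians in the unit-radius frame; every candidate has L = ρ·(t + p + q).
LSL: p² = 2 + d² − 2cos(α−β) + 2d(sin α − sin β) = 89.583441; p = √p² = 9.464853; φ = atan2(cos β − cos α, d + sin α − sin β) = -0.087190 rad; t = (φ − α) mod 2π = 1.090853 rad, q = (β − φ) mod 2π = 4.342357 rad → L = 7.23·(1.090853 + 9.464853 + 4.342357) = 7.23·14.898063 = 107.712995 m
RSR: p² = 2 + d² − 2cos(α−β) + 2d(sin β − sin α) = 90.588595; p = √p² = 9.517804; φ = atan2(cos α − cos β, d − sin α + sin β) = 0.086703 rad; t = (α − φ) mod 2π = 5.018440 rad, q = (φ − β) mod 2π = 2.114721 rad → L = 7.23·(5.018440 + 9.517804 + 2.114721) = 7.23·16.650965 = 120.386475 m
LSR: p² = d² − 2 + 2cos(α−β) + 2d(sin α + sin β) = 54.286513; p = √p² = 7.367938; φ = atan2(−cos α − cos β, d + sin α + sin β) − atan2(−2, p) = 0.272751 rad; t = (φ − α) mod 2π = 1.450794 rad, q = (φ − β) mod 2π = 2.300769 rad → L = 7.23·(1.450794 + 7.367938 + 2.300769) = 7.23·11.119501 = 80.393990 m
RSL: p² = d² − 2 + 2cos(α−β) − 2d(sin α + sin β) = 123.165536; p = √p² = 11.097997; φ = atan2(cos α + cos β, d − sin α − sin β) − atan2(2, p) = -0.183506 rad; t = (α − φ) mod 2π = 5.288649 rad, q = (β − φ) mod 2π = 4.438674 rad → L = 7.23·(5.288649 + 11.097997 + 4.438674) = 7.23·20.825320 = 150.567064 m
RLR: c = (6 − d² + 2cos(α−β) + 2d(sin α − sin β))/8 = -10.323574, |c| > 1 → infeasible
LRL: c = (6 − d² + 2cos(α−β) − 2d(sin α − sin β))/8 = -10.197930, |c| > 1 → infeasible
Shortest: LSR with L = 80.393990 m ≈ 80.3940 m
Convert LSR to answer units (arcs ×180/π): t = 1.450794·180/π = 83.1244°, p = ρ·p = 7.23·7.367938 = 53.2702 m, q = 2.300769·180/π = 131.8244°, L = 80.3940 m.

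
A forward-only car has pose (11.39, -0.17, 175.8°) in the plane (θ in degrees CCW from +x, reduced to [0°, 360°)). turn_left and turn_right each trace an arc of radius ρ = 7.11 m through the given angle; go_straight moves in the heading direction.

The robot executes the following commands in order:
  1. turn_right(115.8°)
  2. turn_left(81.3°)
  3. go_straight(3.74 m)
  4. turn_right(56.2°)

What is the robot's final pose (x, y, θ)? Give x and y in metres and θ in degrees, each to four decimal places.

set_pose: (x, y, θ) = (11.3900, -0.1700, 175.8000°), ρ = 7.11
turn_right(115.8°): centre at ρ to the right, rotate −115.8° → (5.7533, 10.4759, 60.0000°)
turn_left(81.3°): centre at ρ to the left, rotate +81.3° → (4.0413, 19.5798, 141.3000°)
go_straight(3.74): x += 3.74·cos θ, y += 3.74·sin θ → (1.1225, 21.9182, 141.3000°)
turn_right(56.2°): centre at ρ to the right, rotate −56.2° → (-1.5160, 28.0743, 85.1000°)

(-1.5160, 28.0743, 85.1000°)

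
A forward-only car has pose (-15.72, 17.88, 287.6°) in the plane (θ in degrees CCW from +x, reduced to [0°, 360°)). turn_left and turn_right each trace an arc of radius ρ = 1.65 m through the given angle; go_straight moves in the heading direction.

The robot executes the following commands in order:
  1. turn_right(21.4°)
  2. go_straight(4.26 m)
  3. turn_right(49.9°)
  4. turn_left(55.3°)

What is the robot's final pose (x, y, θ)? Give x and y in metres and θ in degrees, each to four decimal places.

set_pose: (x, y, θ) = (-15.7200, 17.8800, 287.6000°), ρ = 1.65
turn_right(21.4°): centre at ρ to the right, rotate −21.4° → (-15.6464, 17.2717, 266.2000°)
go_straight(4.26): x += 4.26·cos θ, y += 4.26·sin θ → (-15.9287, 13.0211, 266.2000°)
turn_right(49.9°): centre at ρ to the right, rotate −49.9° → (-16.5983, 11.8007, 216.3000°)
turn_left(55.3°): centre at ρ to the left, rotate +55.3° → (-17.2708, 10.4248, 271.6000°)

(-17.2708, 10.4248, 271.6000°)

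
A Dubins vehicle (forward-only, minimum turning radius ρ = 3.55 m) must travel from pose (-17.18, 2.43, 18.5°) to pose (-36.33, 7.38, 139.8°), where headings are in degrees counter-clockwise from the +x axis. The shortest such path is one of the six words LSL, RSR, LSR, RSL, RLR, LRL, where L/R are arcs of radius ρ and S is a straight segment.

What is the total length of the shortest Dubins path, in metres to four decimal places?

28.4844 m

Let ψ = atan2(Δy, Δx) = atan2(4.95, -19.15) = 165.5071° be the start→goal bearing.
Normalize: d = |goal − start| / ρ = 19.779408/3.55 = 5.571664, α = (θ_start − ψ) mod 360° = 212.9929° = 3.717428 rad, β = (θ_goal − ψ) mod 360° = 334.2929° = 5.834512 rad.
Common terms: sin α = -0.544535, cos α = -0.838738, sin β = -0.433771, cos β = 0.901023, cos(α−β) = -0.519519, d² = 31.043444. Work in radians in the unit-radius frame; every candidate has L = ρ·(t + p + q).
LSL: p² = 2 + d² − 2cos(α−β) + 2d(sin α − sin β) = 32.848194; p = √p² = 5.731334; φ = atan2(cos β − cos α, d + sin α − sin β) = 0.308419 rad; t = (φ − α) mod 2π = 2.874177 rad, q = (β − φ) mod 2π = 5.526093 rad → L = 3.55·(2.874177 + 5.731334 + 5.526093) = 3.55·14.131604 = 50.167194 m
RSR: p² = 2 + d² − 2cos(α−β) + 2d(sin β − sin α) = 35.316770; p = √p² = 5.942791; φ = atan2(cos α − cos β, d − sin α + sin β) = -0.297103 rad; t = (α − φ) mod 2π = 4.014531 rad, q = (φ − β) mod 2π = 0.151570 rad → L = 3.55·(4.014531 + 5.942791 + 0.151570) = 3.55·10.108892 = 35.886568 m
LSR: p² = d² − 2 + 2cos(α−β) + 2d(sin α + sin β) = 17.102822; p = √p² = 4.135556; φ = atan2(−cos α − cos β, d + sin α + sin β) − atan2(−2, p) = 0.436892 rad; t = (φ − α) mod 2π = 3.002649 rad, q = (φ − β) mod 2π = 0.885565 rad → L = 3.55·(3.002649 + 4.135556 + 0.885565) = 3.55·8.023770 = 28.484383 m
RSL: p² = d² − 2 + 2cos(α−β) − 2d(sin α + sin β) = 38.905989; p = √p² = 6.237467; φ = atan2(cos α + cos β, d − sin α − sin β) − atan2(2, p) = -0.300777 rad; t = (α − φ) mod 2π = 4.018205 rad, q = (β − φ) mod 2π = 6.135289 rad → L = 3.55·(4.018205 + 6.237467 + 6.135289) = 3.55·16.390960 = 58.187910 m
RLR: c = (6 − d² + 2cos(α−β) + 2d(sin α − sin β))/8 = -3.414596, |c| > 1 → infeasible
LRL: c = (6 − d² + 2cos(α−β) − 2d(sin α − sin β))/8 = -3.106024, |c| > 1 → infeasible
Shortest: LSR with L = 28.484383 m ≈ 28.4844 m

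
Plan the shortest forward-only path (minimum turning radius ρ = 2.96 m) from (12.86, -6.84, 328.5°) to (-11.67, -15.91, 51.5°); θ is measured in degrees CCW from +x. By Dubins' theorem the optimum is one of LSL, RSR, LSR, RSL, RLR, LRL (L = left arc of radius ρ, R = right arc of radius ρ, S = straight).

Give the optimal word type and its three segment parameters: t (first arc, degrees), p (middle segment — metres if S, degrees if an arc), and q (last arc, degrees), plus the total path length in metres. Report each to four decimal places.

Let ψ = atan2(Δy, Δx) = atan2(-9.07, -24.53) = -159.7081° be the start→goal bearing.
Normalize: d = |goal − start| / ρ = 26.153122/2.96 = 8.835514, α = (θ_start − ψ) mod 360° = 128.2081° = 2.237653 rad, β = (θ_goal − ψ) mod 360° = 211.2081° = 3.686276 rad.
Common terms: sin α = 0.785770, cos α = -0.618519, sin β = -0.518147, cos β = -0.855291, cos(α−β) = 0.121869, d² = 78.066312. Work in radians in the unit-radius frame; every candidate has L = ρ·(t + p + q).
LSL: p² = 2 + d² − 2cos(α−β) + 2d(sin α − sin β) = 102.864132; p = √p² = 10.142196; φ = atan2(cos β − cos α, d + sin α − sin β) = -0.023347 rad; t = (φ − α) mod 2π = 4.022185 rad, q = (β − φ) mod 2π = 3.709623 rad → L = 2.96·(4.022185 + 10.142196 + 3.709623) = 2.96·17.874004 = 52.907052 m
RSR: p² = 2 + d² − 2cos(α−β) + 2d(sin β − sin α) = 56.781015; p = √p² = 7.535318; φ = atan2(cos α − cos β, d − sin α + sin β) = 0.031427 rad; t = (α − φ) mod 2π = 2.206226 rad, q = (φ − β) mod 2π = 2.628336 rad → L = 2.96·(2.206226 + 7.535318 + 2.628336) = 2.96·12.369880 = 36.614844 m
LSR: p² = d² − 2 + 2cos(α−β) + 2d(sin α + sin β) = 81.039217; p = √p² = 9.002178; φ = atan2(−cos α − cos β, d + sin α + sin β) − atan2(−2, p) = 0.379126 rad; t = (φ − α) mod 2π = 4.424659 rad, q = (φ − β) mod 2π = 2.976036 rad → L = 2.96·(4.424659 + 9.002178 + 2.976036) = 2.96·16.402873 = 48.552504 m
RSL: p² = d² − 2 + 2cos(α−β) − 2d(sin α + sin β) = 71.580885; p = √p² = 8.460549; φ = atan2(cos α + cos β, d − sin α − sin β) − atan2(2, p) = -0.402478 rad; t = (α − φ) mod 2π = 2.640131 rad, q = (β − φ) mod 2π = 4.088754 rad → L = 2.96·(2.640131 + 8.460549 + 4.088754) = 2.96·15.189434 = 44.960726 m
RLR: c = (6 − d² + 2cos(α−β) + 2d(sin α − sin β))/8 = -6.097627, |c| > 1 → infeasible
LRL: c = (6 − d² + 2cos(α−β) − 2d(sin α − sin β))/8 = -11.858016, |c| > 1 → infeasible
Shortest: RSR with L = 36.614844 m ≈ 36.6148 m
Convert RSR to answer units (arcs ×180/π): t = 2.206226·180/π = 126.4074°, p = ρ·p = 2.96·7.535318 = 22.3045 m, q = 2.628336·180/π = 150.5926°, L = 36.6148 m.

RSR: t = 126.4074°, p = 22.3045 m, q = 150.5926°, L = 36.6148 m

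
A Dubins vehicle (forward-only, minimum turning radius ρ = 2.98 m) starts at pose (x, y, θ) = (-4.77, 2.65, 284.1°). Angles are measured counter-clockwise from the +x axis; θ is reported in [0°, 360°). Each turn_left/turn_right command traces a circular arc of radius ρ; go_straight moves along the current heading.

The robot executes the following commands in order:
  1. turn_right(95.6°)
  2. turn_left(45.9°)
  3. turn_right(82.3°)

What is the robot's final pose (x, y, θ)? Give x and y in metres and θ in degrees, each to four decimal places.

set_pose: (x, y, θ) = (-4.7700, 2.6500, 284.1000°), ρ = 2.98
turn_right(95.6°): centre at ρ to the right, rotate −95.6° → (-7.2197, -1.0232, 188.5000°)
turn_left(45.9°): centre at ρ to the left, rotate +45.9° → (-9.2023, -2.2358, 234.4000°)
turn_right(82.3°): centre at ρ to the right, rotate −82.3° → (-13.0198, -3.1347, 152.1000°)

(-13.0198, -3.1347, 152.1000°)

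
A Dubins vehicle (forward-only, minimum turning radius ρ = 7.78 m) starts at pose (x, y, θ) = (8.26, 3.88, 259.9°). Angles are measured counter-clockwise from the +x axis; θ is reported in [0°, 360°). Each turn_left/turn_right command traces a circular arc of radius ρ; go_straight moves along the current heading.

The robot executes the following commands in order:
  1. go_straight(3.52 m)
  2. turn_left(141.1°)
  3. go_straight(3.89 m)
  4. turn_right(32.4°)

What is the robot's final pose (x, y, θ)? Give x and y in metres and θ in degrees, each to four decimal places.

set_pose: (x, y, θ) = (8.2600, 3.8800, 259.9000°), ρ = 7.78
go_straight(3.52): x += 3.52·cos θ, y += 3.52·sin θ → (7.6427, 0.4145, 259.9000°)
turn_left(141.1°): centre at ρ to the left, rotate +141.1° → (20.4063, -6.8214, 401.0000° ≡ 41.0000°)
go_straight(3.89): x += 3.89·cos θ, y += 3.89·sin θ → (23.3421, -4.2694, 41.0000°)
turn_right(32.4°): centre at ρ to the right, rotate −32.4° → (27.2829, -2.4485, 8.6000°)

(27.2829, -2.4485, 8.6000°)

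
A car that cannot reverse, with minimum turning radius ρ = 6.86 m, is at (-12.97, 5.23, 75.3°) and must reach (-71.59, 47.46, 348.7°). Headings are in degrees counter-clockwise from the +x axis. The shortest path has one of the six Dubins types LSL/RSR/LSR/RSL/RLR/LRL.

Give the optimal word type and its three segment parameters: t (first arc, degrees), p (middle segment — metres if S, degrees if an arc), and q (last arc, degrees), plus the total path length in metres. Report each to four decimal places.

LSR: t = 84.9170°, p = 61.6085 m, q = 171.5170°, L = 92.3112 m

Let ψ = atan2(Δy, Δx) = atan2(42.23, -58.62) = 144.2309° be the start→goal bearing.
Normalize: d = |goal − start| / ρ = 72.247334/6.86 = 10.531681, α = (θ_start − ψ) mod 360° = 291.0691° = 5.080114 rad, β = (θ_goal − ψ) mod 360° = 204.4691° = 3.568659 rad.
Common terms: sin α = -0.933148, cos α = 0.359493, sin β = -0.414202, cos β = -0.910185, cos(α−β) = 0.059306, d² = 110.916313. Work in radians in the unit-radius frame; every candidate has L = ρ·(t + p + q).
LSL: p² = 2 + d² − 2cos(α−β) + 2d(sin α − sin β) = 101.866959; p = √p² = 10.092916; φ = atan2(cos β − cos α, d + sin α − sin β) = -0.126133 rad; t = (φ − α) mod 2π = 1.076938 rad, q = (β − φ) mod 2π = 3.694792 rad → L = 6.86·(1.076938 + 10.092916 + 3.694792) = 6.86·14.864646 = 101.971475 m
RSR: p² = 2 + d² − 2cos(α−β) + 2d(sin β − sin α) = 123.728440; p = √p² = 11.123329; φ = atan2(cos α − cos β, d − sin α + sin β) = 0.114395 rad; t = (α − φ) mod 2π = 4.965719 rad, q = (φ − β) mod 2π = 2.828922 rad → L = 6.86·(4.965719 + 11.123329 + 2.828922) = 6.86·18.917969 = 129.777268 m
LSR: p² = d² − 2 + 2cos(α−β) + 2d(sin α + sin β) = 80.655209; p = √p² = 8.980825; φ = atan2(−cos α − cos β, d + sin α + sin β) − atan2(−2, p) = 0.279009 rad; t = (φ − α) mod 2π = 1.482081 rad, q = (φ − β) mod 2π = 2.993536 rad → L = 6.86·(1.482081 + 8.980825 + 2.993536) = 6.86·13.456441 = 92.311188 m
RSL: p² = d² − 2 + 2cos(α−β) − 2d(sin α + sin β) = 137.414642; p = √p² = 11.722399; φ = atan2(cos α + cos β, d − sin α − sin β) − atan2(2, p) = -0.215312 rad; t = (α − φ) mod 2π = 5.295425 rad, q = (β − φ) mod 2π = 3.783970 rad → L = 6.86·(5.295425 + 11.722399 + 3.783970) = 6.86·20.801795 = 142.700311 m
RLR: c = (6 − d² + 2cos(α−β) + 2d(sin α − sin β))/8 = -14.466055, |c| > 1 → infeasible
LRL: c = (6 − d² + 2cos(α−β) − 2d(sin α − sin β))/8 = -11.733370, |c| > 1 → infeasible
Shortest: LSR with L = 92.311188 m ≈ 92.3112 m
Convert LSR to answer units (arcs ×180/π): t = 1.482081·180/π = 84.9170°, p = ρ·p = 6.86·8.980825 = 61.6085 m, q = 2.993536·180/π = 171.5170°, L = 92.3112 m.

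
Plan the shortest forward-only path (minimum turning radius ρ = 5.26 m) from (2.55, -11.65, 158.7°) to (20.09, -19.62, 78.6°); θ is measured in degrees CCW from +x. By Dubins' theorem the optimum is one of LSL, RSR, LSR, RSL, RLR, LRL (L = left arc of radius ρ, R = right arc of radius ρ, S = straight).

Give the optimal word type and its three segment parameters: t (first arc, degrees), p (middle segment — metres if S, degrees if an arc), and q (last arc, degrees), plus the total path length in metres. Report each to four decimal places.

LSL: t = 193.2188°, p = 14.4378 m, q = 86.6812°, L = 40.1339 m

Let ψ = atan2(Δy, Δx) = atan2(-7.97, 17.54) = -24.4366° be the start→goal bearing.
Normalize: d = |goal − start| / ρ = 19.265838/5.26 = 3.662707, α = (θ_start − ψ) mod 360° = 183.1366° = 3.196336 rad, β = (θ_goal − ψ) mod 360° = 103.0366° = 1.798327 rad.
Common terms: sin α = -0.054716, cos α = -0.998502, sin β = 0.974226, cos β = -0.225573, cos(α−β) = 0.171929, d² = 13.415421. Work in radians in the unit-radius frame; every candidate has L = ρ·(t + p + q).
LSL: p² = 2 + d² − 2cos(α−β) + 2d(sin α − sin β) = 7.534134; p = √p² = 2.744838; φ = atan2(cos β − cos α, d + sin α − sin β) = 0.285455 rad; t = (φ − α) mod 2π = 3.372304 rad, q = (β − φ) mod 2π = 1.512873 rad → L = 5.26·(3.372304 + 2.744838 + 1.512873) = 5.26·7.630014 = 40.133875 m
RSR: p² = 2 + d² − 2cos(α−β) + 2d(sin β − sin α) = 22.608992; p = √p² = 4.754891; φ = atan2(cos α − cos β, d − sin α + sin β) = -0.163279 rad; t = (α − φ) mod 2π = 3.359615 rad, q = (φ − β) mod 2π = 4.321579 rad → L = 5.26·(3.359615 + 4.754891 + 4.321579) = 5.26·12.436085 = 65.413809 m
LSR: p² = d² − 2 + 2cos(α−β) + 2d(sin α + sin β) = 18.495071; p = √p² = 4.300590; φ = atan2(−cos α − cos β, d + sin α + sin β) − atan2(−2, p) = 0.696341 rad; t = (φ − α) mod 2π = 3.783190 rad, q = (φ − β) mod 2π = 5.181199 rad → L = 5.26·(3.783190 + 4.300590 + 5.181199) = 5.26·13.264979 = 69.773791 m
RSL: p² = d² − 2 + 2cos(α−β) − 2d(sin α + sin β) = 5.023487; p = √p² = 2.241314; φ = atan2(cos α + cos β, d − sin α − sin β) − atan2(2, p) = -1.148271 rad; t = (α − φ) mod 2π = 4.344607 rad, q = (β − φ) mod 2π = 2.946599 rad → L = 5.26·(4.344607 + 2.241314 + 2.946599) = 5.26·9.532520 = 50.141054 m
RLR: c = (6 − d² + 2cos(α−β) + 2d(sin α − sin β))/8 = -1.826124, |c| > 1 → infeasible
LRL: c = (6 − d² + 2cos(α−β) − 2d(sin α − sin β))/8 = 0.058233; p = 2π − arccos c = 4.770655 rad; φ = atan2(cos β − cos α, d + sin α − sin β) = 0.285455 rad; t = (φ − α + p/2) mod 2π = 5.757631 rad, q = (β − α − t + p) mod 2π = 3.898200 rad → L = 5.26·(5.757631 + 4.770655 + 3.898200) = 5.26·14.426487 = 75.883322 m
Shortest: LSL with L = 40.133875 m ≈ 40.1339 m
Convert LSL to answer units (arcs ×180/π): t = 3.372304·180/π = 193.2188°, p = ρ·p = 5.26·2.744838 = 14.4378 m, q = 1.512873·180/π = 86.6812°, L = 40.1339 m.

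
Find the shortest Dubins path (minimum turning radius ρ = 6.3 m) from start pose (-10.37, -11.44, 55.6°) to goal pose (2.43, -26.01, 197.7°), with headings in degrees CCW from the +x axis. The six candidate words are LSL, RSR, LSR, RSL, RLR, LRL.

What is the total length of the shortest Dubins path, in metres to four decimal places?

Let ψ = atan2(Δy, Δx) = atan2(-14.57, 12.80) = -48.7001° be the start→goal bearing.
Normalize: d = |goal − start| / ρ = 19.393940/6.3 = 3.078403, α = (θ_start − ψ) mod 360° = 104.3001° = 1.820381 rad, β = (θ_goal − ψ) mod 360° = 246.4001° = 4.300494 rad.
Common terms: sin α = 0.969015, cos α = -0.247001, sin β = -0.916364, cos β = -0.400347, cos(α−β) = -0.789084, d² = 9.476566. Work in radians in the unit-radius frame; every candidate has L = ρ·(t + p + q).
LSL: p² = 2 + d² − 2cos(α−β) + 2d(sin α − sin β) = 24.662646; p = √p² = 4.966150; φ = atan2(cos β − cos α, d + sin α − sin β) = -0.030883 rad; t = (φ − α) mod 2π = 4.431922 rad, q = (β − φ) mod 2π = 4.331377 rad → L = 6.3·(4.431922 + 4.966150 + 4.331377) = 6.3·13.729448 = 86.495524 m
RSR: p² = 2 + d² − 2cos(α−β) + 2d(sin β − sin α) = 1.446822; p = √p² = 1.202839; φ = atan2(cos α − cos β, d − sin α + sin β) = 0.127834 rad; t = (α − φ) mod 2π = 1.692546 rad, q = (φ − β) mod 2π = 2.110526 rad → L = 6.3·(1.692546 + 1.202839 + 2.110526) = 6.3·5.005912 = 31.537243 m
LSR: p² = d² − 2 + 2cos(α−β) + 2d(sin α + sin β) = 6.222563; p = √p² = 2.494507; φ = atan2(−cos α − cos β, d + sin α + sin β) − atan2(−2, p) = 0.879693 rad; t = (φ − α) mod 2π = 5.342497 rad, q = (φ − β) mod 2π = 2.862384 rad → L = 6.3·(5.342497 + 2.494507 + 2.862384) = 6.3·10.699388 = 67.406145 m
RSL: p² = d² − 2 + 2cos(α−β) − 2d(sin α + sin β) = 5.574232; p = √p² = 2.360981; φ = atan2(cos α + cos β, d − sin α − sin β) − atan2(2, p) = -0.913580 rad; t = (α − φ) mod 2π = 2.733961 rad, q = (β − φ) mod 2π = 5.214073 rad → L = 6.3·(2.733961 + 2.360981 + 5.214073) = 6.3·10.309015 = 64.946796 m
RLR: c = (6 − d² + 2cos(α−β) + 2d(sin α − sin β))/8 = 0.819147; p = 2π − arccos c = 5.672312 rad; φ = atan2(cos α − cos β, d − sin α + sin β) = 0.127834 rad; t = (α − φ + p/2) mod 2π = 4.528702 rad, q = (α − β − t + p) mod 2π = 4.946682 rad → L = 6.3·(4.528702 + 5.672312 + 4.946682) = 6.3·15.147696 = 95.430484 m
LRL: c = (6 − d² + 2cos(α−β) − 2d(sin α − sin β))/8 = -2.082831, |c| > 1 → infeasible
Shortest: RSR with L = 31.537243 m ≈ 31.5372 m

31.5372 m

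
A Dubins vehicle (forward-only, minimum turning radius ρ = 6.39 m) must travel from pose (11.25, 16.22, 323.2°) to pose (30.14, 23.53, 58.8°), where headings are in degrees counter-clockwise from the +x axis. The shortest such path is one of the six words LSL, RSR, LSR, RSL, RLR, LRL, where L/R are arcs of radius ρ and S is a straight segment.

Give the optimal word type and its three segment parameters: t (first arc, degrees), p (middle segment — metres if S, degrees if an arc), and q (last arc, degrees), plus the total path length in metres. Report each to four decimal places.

LSL: t = 66.6340°, p = 11.0626 m, q = 28.9660°, L = 21.7245 m

Let ψ = atan2(Δy, Δx) = atan2(7.31, 18.89) = 21.1553° be the start→goal bearing.
Normalize: d = |goal − start| / ρ = 20.255078/6.39 = 3.169809, α = (θ_start − ψ) mod 360° = 302.0447° = 5.271674 rad, β = (θ_goal − ψ) mod 360° = 37.6447° = 0.657024 rad.
Common terms: sin α = -0.847634, cos α = 0.530581, sin β = 0.610763, cos β = 0.791813, cos(α−β) = -0.097583, d² = 10.047688. Work in radians in the unit-radius frame; every candidate has L = ρ·(t + p + q).
LSL: p² = 2 + d² − 2cos(α−β) + 2d(sin α − sin β) = 2.997171; p = √p² = 1.731234; φ = atan2(cos β − cos α, d + sin α − sin β) = 0.151473 rad; t = (φ − α) mod 2π = 1.162983 rad, q = (β − φ) mod 2π = 0.505551 rad → L = 6.39·(1.162983 + 1.731234 + 0.505551) = 6.39·3.399769 = 21.724523 m
RSR: p² = 2 + d² − 2cos(α−β) + 2d(sin β − sin α) = 21.488536; p = √p² = 4.635573; φ = atan2(cos α − cos β, d − sin α + sin β) = -0.056384 rad; t = (α − φ) mod 2π = 5.328058 rad, q = (φ − β) mod 2π = 5.569778 rad → L = 6.39·(5.328058 + 4.635573 + 5.569778) = 6.39·15.533409 = 99.258482 m
LSR: p² = d² − 2 + 2cos(α−β) + 2d(sin α + sin β) = 6.350848; p = √p² = 2.520089; φ = atan2(−cos α − cos β, d + sin α + sin β) − atan2(−2, p) = 0.247257 rad; t = (φ − α) mod 2π = 1.258768 rad, q = (φ − β) mod 2π = 5.873419 rad → L = 6.39·(1.258768 + 2.520089 + 5.873419) = 6.39·9.652276 = 61.678042 m
RSL: p² = d² − 2 + 2cos(α−β) − 2d(sin α + sin β) = 9.354196; p = √p² = 3.058463; φ = atan2(cos α + cos β, d − sin α − sin β) − atan2(2, p) = -0.208856 rad; t = (α − φ) mod 2π = 5.480530 rad, q = (β − φ) mod 2π = 0.865880 rad → L = 6.39·(5.480530 + 3.058463 + 0.865880) = 6.39·9.404873 = 60.097137 m
RLR: c = (6 − d² + 2cos(α−β) + 2d(sin α − sin β))/8 = -1.686067, |c| > 1 → infeasible
LRL: c = (6 − d² + 2cos(α−β) − 2d(sin α − sin β))/8 = 0.625354; p = 2π − arccos c = 5.387974 rad; φ = atan2(cos β − cos α, d + sin α − sin β) = 0.151473 rad; t = (φ − α + p/2) mod 2π = 3.856970 rad, q = (β − α − t + p) mod 2π = 3.199538 rad → L = 6.39·(3.856970 + 5.387974 + 3.199538) = 6.39·12.444482 = 79.520239 m
Shortest: LSL with L = 21.724523 m ≈ 21.7245 m
Convert LSL to answer units (arcs ×180/π): t = 1.162983·180/π = 66.6340°, p = ρ·p = 6.39·1.731234 = 11.0626 m, q = 0.505551·180/π = 28.9660°, L = 21.7245 m.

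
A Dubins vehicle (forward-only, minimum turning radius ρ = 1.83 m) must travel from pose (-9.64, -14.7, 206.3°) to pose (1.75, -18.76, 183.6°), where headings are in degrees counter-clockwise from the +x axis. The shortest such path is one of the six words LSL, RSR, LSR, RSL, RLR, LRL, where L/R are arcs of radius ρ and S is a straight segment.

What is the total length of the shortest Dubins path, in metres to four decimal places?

21.4629 m

Let ψ = atan2(Δy, Δx) = atan2(-4.06, 11.39) = -19.6188° be the start→goal bearing.
Normalize: d = |goal − start| / ρ = 12.091968/1.83 = 6.607633, α = (θ_start − ψ) mod 360° = 225.9188° = 3.943026 rad, β = (θ_goal − ψ) mod 360° = 203.2188° = 3.546837 rad.
Common terms: sin α = -0.718354, cos α = -0.695678, sin β = -0.394243, cos β = -0.919006, cos(α−β) = 0.922538, d² = 43.660814. Work in radians in the unit-radius frame; every candidate has L = ρ·(t + p + q).
LSL: p² = 2 + d² − 2cos(α−β) + 2d(sin α − sin β) = 39.532521; p = √p² = 6.287489; φ = atan2(cos β − cos α, d + sin α − sin β) = -0.035527 rad; t = (φ − α) mod 2π = 2.304632 rad, q = (β − φ) mod 2π = 3.582364 rad → L = 1.83·(2.304632 + 6.287489 + 3.582364) = 1.83·12.174485 = 22.279307 m
RSR: p² = 2 + d² − 2cos(α−β) + 2d(sin β − sin α) = 48.098954; p = √p² = 6.935341; φ = atan2(cos α − cos β, d − sin α + sin β) = 0.032207 rad; t = (α − φ) mod 2π = 3.910819 rad, q = (φ − β) mod 2π = 2.768556 rad → L = 1.83·(3.910819 + 6.935341 + 2.768556) = 1.83·13.614716 = 24.914930 m
LSR: p² = d² − 2 + 2cos(α−β) + 2d(sin α + sin β) = 28.802624; p = √p² = 5.366808; φ = atan2(−cos α − cos β, d + sin α + sin β) − atan2(−2, p) = 0.642518 rad; t = (φ − α) mod 2π = 2.982677 rad, q = (φ − β) mod 2π = 3.378867 rad → L = 1.83·(2.982677 + 5.366808 + 3.378867) = 1.83·11.728352 = 21.462884 m
RSL: p² = d² − 2 + 2cos(α−β) − 2d(sin α + sin β) = 58.209156; p = √p² = 7.629493; φ = atan2(cos α + cos β, d − sin α − sin β) − atan2(2, p) = -0.462550 rad; t = (α − φ) mod 2π = 4.405576 rad, q = (β − φ) mod 2π = 4.009386 rad → L = 1.83·(4.405576 + 7.629493 + 4.009386) = 1.83·16.044455 = 29.361352 m
RLR: c = (6 − d² + 2cos(α−β) + 2d(sin α − sin β))/8 = -5.012369, |c| > 1 → infeasible
LRL: c = (6 − d² + 2cos(α−β) − 2d(sin α − sin β))/8 = -3.941565, |c| > 1 → infeasible
Shortest: LSR with L = 21.462884 m ≈ 21.4629 m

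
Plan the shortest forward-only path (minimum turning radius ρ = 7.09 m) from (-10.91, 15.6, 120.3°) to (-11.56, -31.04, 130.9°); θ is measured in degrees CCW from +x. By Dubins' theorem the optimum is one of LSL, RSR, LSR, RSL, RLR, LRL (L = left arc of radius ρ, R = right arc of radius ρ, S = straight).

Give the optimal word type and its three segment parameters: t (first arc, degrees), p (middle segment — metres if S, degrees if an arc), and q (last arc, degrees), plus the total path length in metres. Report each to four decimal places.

LSR: t = 186.2500°, p = 37.3147 m, q = 175.6500°, L = 82.0976 m

Let ψ = atan2(Δy, Δx) = atan2(-46.64, -0.65) = -90.7985° be the start→goal bearing.
Normalize: d = |goal − start| / ρ = 46.644529/7.09 = 6.578918, α = (θ_start − ψ) mod 360° = 211.0985° = 3.684363 rad, β = (θ_goal − ψ) mod 360° = 221.6985° = 3.869368 rad.
Common terms: sin α = -0.516510, cos α = -0.856281, sin β = -0.665210, cos β = -0.746656, cos(α−β) = 0.982935, d² = 43.282163. Work in radians in the unit-radius frame; every candidate has L = ρ·(t + p + q).
LSL: p² = 2 + d² − 2cos(α−β) + 2d(sin α − sin β) = 45.272862; p = √p² = 6.728511; φ = atan2(cos β − cos α, d + sin α − sin β) = 0.016293 rad; t = (φ − α) mod 2π = 2.615116 rad, q = (β − φ) mod 2π = 3.853075 rad → L = 7.09·(2.615116 + 6.728511 + 3.853075) = 7.09·13.196701 = 93.564613 m
RSR: p² = 2 + d² − 2cos(α−β) + 2d(sin β − sin α) = 41.359722; p = √p² = 6.431152; φ = atan2(cos α − cos β, d − sin α + sin β) = -0.017047 rad; t = (α − φ) mod 2π = 3.701410 rad, q = (φ − β) mod 2π = 2.396771 rad → L = 7.09·(3.701410 + 6.431152 + 2.396771) = 7.09·12.529333 = 88.832970 m
LSR: p² = d² − 2 + 2cos(α−β) + 2d(sin α + sin β) = 27.699150; p = √p² = 5.262998; φ = atan2(−cos α − cos β, d + sin α + sin β) − atan2(−2, p) = 0.651854 rad; t = (φ − α) mod 2π = 3.250676 rad, q = (φ − β) mod 2π = 3.065671 rad → L = 7.09·(3.250676 + 5.262998 + 3.065671) = 7.09·11.579346 = 82.097564 m
RSL: p² = d² − 2 + 2cos(α−β) − 2d(sin α + sin β) = 58.796917; p = √p² = 7.667915; φ = atan2(cos α + cos β, d − sin α − sin β) − atan2(2, p) = -0.458825 rad; t = (α − φ) mod 2π = 4.143189 rad, q = (β − φ) mod 2π = 4.328193 rad → L = 7.09·(4.143189 + 7.667915 + 4.328193) = 7.09·16.139297 = 114.427614 m
RLR: c = (6 − d² + 2cos(α−β) + 2d(sin α − sin β))/8 = -4.169965, |c| > 1 → infeasible
LRL: c = (6 − d² + 2cos(α−β) − 2d(sin α − sin β))/8 = -4.659108, |c| > 1 → infeasible
Shortest: LSR with L = 82.097564 m ≈ 82.0976 m
Convert LSR to answer units (arcs ×180/π): t = 3.250676·180/π = 186.2500°, p = ρ·p = 7.09·5.262998 = 37.3147 m, q = 3.065671·180/π = 175.6500°, L = 82.0976 m.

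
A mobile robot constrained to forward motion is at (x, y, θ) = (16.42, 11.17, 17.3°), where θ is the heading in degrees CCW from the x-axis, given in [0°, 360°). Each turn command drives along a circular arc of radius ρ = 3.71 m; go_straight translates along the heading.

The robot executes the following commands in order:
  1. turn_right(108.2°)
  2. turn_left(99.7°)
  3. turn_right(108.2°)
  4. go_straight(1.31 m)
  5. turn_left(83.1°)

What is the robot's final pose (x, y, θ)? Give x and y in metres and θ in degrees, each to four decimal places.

set_pose: (x, y, θ) = (16.4200, 11.1700, 17.3000°), ρ = 3.71
turn_right(108.2°): centre at ρ to the right, rotate −108.2° → (21.2328, 7.5696, -90.9000° ≡ 269.1000°)
turn_left(99.7°): centre at ρ to the left, rotate +99.7° → (25.5099, 3.8450, 368.8000° ≡ 8.8000°)
turn_right(108.2°): centre at ρ to the right, rotate −108.2° → (29.7377, -0.4273, -99.4000° ≡ 260.6000°)
go_straight(1.31): x += 1.31·cos θ, y += 1.31·sin θ → (29.5237, -1.7197, 260.6000°)
turn_left(83.1°): centre at ρ to the left, rotate +83.1° → (32.1426, -5.8865, 343.7000°)

(32.1426, -5.8865, 343.7000°)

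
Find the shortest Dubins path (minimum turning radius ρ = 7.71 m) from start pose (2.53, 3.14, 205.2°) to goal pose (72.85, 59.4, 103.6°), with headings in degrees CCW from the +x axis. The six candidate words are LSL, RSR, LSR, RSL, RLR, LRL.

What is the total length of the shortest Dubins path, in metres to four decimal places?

Let ψ = atan2(Δy, Δx) = atan2(56.26, 70.32) = 38.6618° be the start→goal bearing.
Normalize: d = |goal − start| / ρ = 90.056038/7.71 = 11.680420, α = (θ_start − ψ) mod 360° = 166.5382° = 2.906640 rad, β = (θ_goal − ψ) mod 360° = 64.9382° = 1.133385 rad.
Common terms: sin α = 0.232797, cos α = -0.972525, sin β = 0.905851, cos β = 0.423596, cos(α−β) = -0.201078, d² = 136.432211. Work in radians in the unit-radius frame; every candidate has L = ρ·(t + p + q).
LSL: p² = 2 + d² − 2cos(α−β) + 2d(sin α − sin β) = 123.111248; p = √p² = 11.095551; φ = atan2(cos β − cos α, d + sin α − sin β) = 0.126162 rad; t = (φ − α) mod 2π = 3.502707 rad, q = (β − φ) mod 2π = 1.007224 rad → L = 7.71·(3.502707 + 11.095551 + 1.007224) = 7.71·15.605482 = 120.318263 m
RSR: p² = 2 + d² − 2cos(α−β) + 2d(sin β − sin α) = 154.557486; p = √p² = 12.432115; φ = atan2(cos α − cos β, d − sin α + sin β) = -0.112537 rad; t = (α − φ) mod 2π = 3.019177 rad, q = (φ − β) mod 2π = 5.037263 rad → L = 7.71·(3.019177 + 12.432115 + 5.037263) = 7.71·20.488555 = 157.966758 m
LSR: p² = d² − 2 + 2cos(α−β) + 2d(sin α + sin β) = 160.629838; p = √p² = 12.673983; φ = atan2(−cos α − cos β, d + sin α + sin β) − atan2(−2, p) = 0.199308 rad; t = (φ − α) mod 2π = 3.575853 rad, q = (φ − β) mod 2π = 5.349108 rad → L = 7.71·(3.575853 + 12.673983 + 5.349108) = 7.71·21.598944 = 166.527860 m
RSL: p² = d² − 2 + 2cos(α−β) − 2d(sin α + sin β) = 107.430272; p = √p² = 10.364858; φ = atan2(cos α + cos β, d − sin α − sin β) − atan2(2, p) = -0.242642 rad; t = (α − φ) mod 2π = 3.149282 rad, q = (β − φ) mod 2π = 1.376027 rad → L = 7.71·(3.149282 + 10.364858 + 1.376027) = 7.71·14.890167 = 114.803186 m
RLR: c = (6 − d² + 2cos(α−β) + 2d(sin α − sin β))/8 = -18.319686, |c| > 1 → infeasible
LRL: c = (6 − d² + 2cos(α−β) − 2d(sin α − sin β))/8 = -14.388906, |c| > 1 → infeasible
Shortest: RSL with L = 114.803186 m ≈ 114.8032 m

114.8032 m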